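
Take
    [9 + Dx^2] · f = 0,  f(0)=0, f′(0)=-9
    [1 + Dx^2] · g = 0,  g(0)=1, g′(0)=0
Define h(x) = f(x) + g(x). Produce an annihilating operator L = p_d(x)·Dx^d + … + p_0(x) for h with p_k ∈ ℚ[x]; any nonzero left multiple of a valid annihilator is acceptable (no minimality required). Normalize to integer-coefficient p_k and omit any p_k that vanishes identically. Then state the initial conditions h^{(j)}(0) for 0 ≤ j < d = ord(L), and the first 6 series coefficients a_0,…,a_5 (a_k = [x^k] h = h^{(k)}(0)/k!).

L = 9 + 10·Dx^2 + Dx^4  (order 4).
h: a_k = 1, -9, -1/2, 27/2, 1/24, -243/40, …
ICs: h(0) = 1, h′(0) = -9, h′′(0) = -1, h′′′(0) = 81.

f: a_k = 0, -9, 0, 27/2, 0, -243/40, …
g: a_k = 1, 0, -1/2, 0, 1/24, 0, …
f+g: L₀ = lclm(L_f,L_g), ord ≤ 2+2.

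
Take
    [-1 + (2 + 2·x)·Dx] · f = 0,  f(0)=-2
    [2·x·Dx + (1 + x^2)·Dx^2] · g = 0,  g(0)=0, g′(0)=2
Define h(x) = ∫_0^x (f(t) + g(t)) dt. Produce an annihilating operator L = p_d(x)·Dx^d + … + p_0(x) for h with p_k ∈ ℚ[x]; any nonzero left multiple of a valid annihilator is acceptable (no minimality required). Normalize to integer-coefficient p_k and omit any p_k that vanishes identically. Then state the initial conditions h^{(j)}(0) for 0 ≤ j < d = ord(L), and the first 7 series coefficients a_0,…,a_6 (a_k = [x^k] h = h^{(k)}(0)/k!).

L = (-4 - 10·x + 12·x^2 + 6·x^3)·Dx^2 + (-11 - 16·x + 10·x^2 + 48·x^3 + 21·x^4)·Dx^3 + (-2 + 6·x + 12·x^2 + 12·x^3 + 14·x^4 + 6·x^5)·Dx^4  (order 4).
h: a_k = 0, -2, 1/2, 1/12, -19/96, 1/64, 221/3840, …
ICs: h(0) = 0, h′(0) = -2, h′′(0) = 1, h′′′(0) = 1/2.

f: a_k = -2, -1, 1/4, -1/8, 5/64, -7/128, 21/512, …
g: a_k = 0, 2, 0, -2/3, 0, 2/5, 0, …
f+g: L₀ = lclm(L_f,L_g), ord ≤ 1+2.
h=∫₀ˣh₀: take L = L₀·Dx.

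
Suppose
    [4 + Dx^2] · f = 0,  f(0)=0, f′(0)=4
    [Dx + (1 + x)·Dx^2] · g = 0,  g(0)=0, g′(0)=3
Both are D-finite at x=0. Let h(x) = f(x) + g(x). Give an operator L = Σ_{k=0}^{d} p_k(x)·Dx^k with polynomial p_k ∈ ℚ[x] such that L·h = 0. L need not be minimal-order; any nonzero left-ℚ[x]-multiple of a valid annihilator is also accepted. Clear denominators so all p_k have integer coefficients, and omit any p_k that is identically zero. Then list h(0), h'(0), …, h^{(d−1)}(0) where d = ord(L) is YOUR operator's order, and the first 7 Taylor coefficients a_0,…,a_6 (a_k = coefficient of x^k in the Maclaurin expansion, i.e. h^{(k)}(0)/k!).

f: a_k = 0, 4, 0, -8/3, 0, 8/15, 0, …
g: a_k = 0, 3, -3/2, 1, -3/4, 3/5, -1/2, …
h₀=f+g: left-lcm gives L₀, ord ≤ 4.
L = (20 + 16·x + 8·x^2)·Dx + (12 + 28·x + 24·x^2 + 8·x^3)·Dx^2 + (5 + 4·x + 2·x^2)·Dx^3 + (3 + 7·x + 6·x^2 + 2·x^3)·Dx^4  (order 4).
h: a_k = 0, 7, -3/2, -5/3, -3/4, 17/15, -1/2, …
ICs: h(0) = 0, h′(0) = 7, h′′(0) = -3, h′′′(0) = -10.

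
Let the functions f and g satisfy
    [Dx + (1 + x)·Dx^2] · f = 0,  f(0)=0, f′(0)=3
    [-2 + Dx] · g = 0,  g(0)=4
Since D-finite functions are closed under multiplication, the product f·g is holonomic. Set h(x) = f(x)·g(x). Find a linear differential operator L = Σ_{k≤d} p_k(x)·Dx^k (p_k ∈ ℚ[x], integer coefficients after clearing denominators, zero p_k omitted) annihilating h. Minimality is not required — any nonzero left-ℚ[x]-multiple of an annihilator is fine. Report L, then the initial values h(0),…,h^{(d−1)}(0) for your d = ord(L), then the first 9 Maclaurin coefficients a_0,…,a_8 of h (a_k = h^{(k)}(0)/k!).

f: a_k = 0, 3, -3/2, 1, -3/4, 3/5, -1/2, 3/7, -3/8, …
g: a_k = 4, 8, 8, 16/3, 8/3, 16/15, 16/45, 32/315, 8/315, …
f·g: L₀ = L_f ⊗_s L_g, ord ≤ 2·1.
L = (2 + 4·x) + (-3 - 4·x)·Dx + (1 + x)·Dx^2  (order 2).
h: a_k = 0, 12, 18, 16, 9, 22/5, 4/3, 68/105, -1/30, …
ICs: h(0) = 0, h′(0) = 12.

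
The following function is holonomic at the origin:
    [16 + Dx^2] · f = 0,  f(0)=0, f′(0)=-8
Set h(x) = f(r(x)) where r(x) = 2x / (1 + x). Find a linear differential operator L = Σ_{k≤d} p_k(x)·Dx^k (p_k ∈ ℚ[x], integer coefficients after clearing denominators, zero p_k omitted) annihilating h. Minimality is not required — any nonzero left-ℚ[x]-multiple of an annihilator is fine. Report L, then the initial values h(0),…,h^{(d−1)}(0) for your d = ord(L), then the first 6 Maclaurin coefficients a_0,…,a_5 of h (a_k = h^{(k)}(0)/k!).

L = 64 + (2 + 6·x + 6·x^2 + 2·x^3)·Dx + (1 + 4·x + 6·x^2 + 4·x^3 + x^4)·Dx^2  (order 2).
h: a_k = 0, -16, 16, 464/3, -496, 6928/15, …
ICs: h(0) = 0, h′(0) = -16.

f: a_k = 0, -8, 0, 64/3, 0, -256/15, …
Change of var in L_f (x↦r) gives L₀.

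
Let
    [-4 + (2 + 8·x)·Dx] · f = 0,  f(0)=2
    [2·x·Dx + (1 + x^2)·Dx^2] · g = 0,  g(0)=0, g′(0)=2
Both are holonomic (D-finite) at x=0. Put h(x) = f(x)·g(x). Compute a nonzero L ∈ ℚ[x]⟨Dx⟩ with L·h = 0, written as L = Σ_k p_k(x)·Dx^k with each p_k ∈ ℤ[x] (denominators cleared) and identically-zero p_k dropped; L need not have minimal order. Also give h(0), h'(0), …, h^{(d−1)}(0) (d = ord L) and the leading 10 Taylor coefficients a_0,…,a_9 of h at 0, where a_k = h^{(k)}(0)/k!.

f: a_k = 2, 4, -4, 8, -20, 56, -168, 528, -1716, 5720, …
g: a_k = 0, 2, 0, -2/3, 0, 2/5, 0, -2/7, 0, 2/9, …
Sym-product of L_f,L_g gives L₀ (≤ ord 2).
L = (12 - 4·x - 4·x^2) + (-4 - 14·x + 12·x^2 + 16·x^3)·Dx + (1 + 8·x + 17·x^2 + 8·x^3 + 16·x^4)·Dx^2  (order 2).
h: a_k = 0, 4, 8, -28/3, 40/3, -548/15, 1624/15, -34108/105, 107176/105, -209564/63, …
ICs: h(0) = 0, h′(0) = 4.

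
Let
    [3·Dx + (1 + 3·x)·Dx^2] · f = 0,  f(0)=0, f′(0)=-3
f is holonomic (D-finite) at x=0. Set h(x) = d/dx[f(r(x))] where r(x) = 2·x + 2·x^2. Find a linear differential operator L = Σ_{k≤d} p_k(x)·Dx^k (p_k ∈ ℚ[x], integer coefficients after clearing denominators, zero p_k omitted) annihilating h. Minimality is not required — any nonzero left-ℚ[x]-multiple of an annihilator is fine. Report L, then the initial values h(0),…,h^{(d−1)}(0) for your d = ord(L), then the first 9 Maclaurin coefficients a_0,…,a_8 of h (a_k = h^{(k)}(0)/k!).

L = (4 + 12·x + 12·x^2) + (1 + 8·x + 18·x^2 + 12·x^3)·Dx  (order 1).
h: a_k = -6, 24, -108, 504, -2376, 11232, -53136, 251424, -1189728, …
ICs: h(0) = -6.

f: a_k = 0, -3, 9/2, -9, 81/4, -243/5, 243/2, -2187/7, 6561/8, …
Substitute x→r, Dx→(1/r')Dx; clear ⇒ L₀.
h₀' ⇒ L via d/dx closure of L₀.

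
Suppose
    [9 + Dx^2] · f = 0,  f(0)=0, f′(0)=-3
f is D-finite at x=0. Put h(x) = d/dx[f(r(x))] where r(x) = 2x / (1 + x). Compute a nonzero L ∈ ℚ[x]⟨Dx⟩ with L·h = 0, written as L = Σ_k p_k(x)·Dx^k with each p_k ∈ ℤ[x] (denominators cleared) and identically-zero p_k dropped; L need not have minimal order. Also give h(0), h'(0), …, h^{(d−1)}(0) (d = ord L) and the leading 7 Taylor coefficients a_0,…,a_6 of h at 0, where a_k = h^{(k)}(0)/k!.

f: a_k = 0, -3, 0, 9/2, 0, -81/40, 0, …
Substitute x→r, Dx→(1/r')Dx; clear ⇒ L₀.
Differentiate: ansatz ord ≤ ord L₀ ⇒ L.
L = (42 + 12·x + 6·x^2) + (6 + 18·x + 18·x^2 + 6·x^3)·Dx + (1 + 4·x + 6·x^2 + 4·x^3 + x^4)·Dx^2  (order 2).
h: a_k = -6, 12, 90, -408, 726, -180, -13386/5, …
ICs: h(0) = -6, h′(0) = 12.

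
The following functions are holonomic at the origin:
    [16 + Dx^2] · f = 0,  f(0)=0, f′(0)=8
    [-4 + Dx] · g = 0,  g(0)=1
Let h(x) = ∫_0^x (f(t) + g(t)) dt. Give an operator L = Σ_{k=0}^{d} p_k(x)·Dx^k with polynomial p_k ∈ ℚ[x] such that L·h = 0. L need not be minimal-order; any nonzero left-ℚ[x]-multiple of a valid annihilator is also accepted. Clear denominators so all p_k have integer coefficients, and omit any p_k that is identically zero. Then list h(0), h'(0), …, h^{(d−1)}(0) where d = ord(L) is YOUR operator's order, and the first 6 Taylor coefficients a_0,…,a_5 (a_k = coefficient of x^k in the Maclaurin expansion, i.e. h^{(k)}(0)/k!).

f: a_k = 0, 8, 0, -64/3, 0, 256/15, …
g: a_k = 1, 4, 8, 32/3, 32/3, 128/15, …
L₀ := lclm(L_f,L_g); ord L₀ ≤ 2+1.
∫: right-multiply L₀ by Dx.
L = -64·Dx + 16·Dx^2 - 4·Dx^3 + Dx^4  (order 4).
h: a_k = 0, 1, 6, 8/3, -8/3, 32/15, …
ICs: h(0) = 0, h′(0) = 1, h′′(0) = 12, h′′′(0) = 16.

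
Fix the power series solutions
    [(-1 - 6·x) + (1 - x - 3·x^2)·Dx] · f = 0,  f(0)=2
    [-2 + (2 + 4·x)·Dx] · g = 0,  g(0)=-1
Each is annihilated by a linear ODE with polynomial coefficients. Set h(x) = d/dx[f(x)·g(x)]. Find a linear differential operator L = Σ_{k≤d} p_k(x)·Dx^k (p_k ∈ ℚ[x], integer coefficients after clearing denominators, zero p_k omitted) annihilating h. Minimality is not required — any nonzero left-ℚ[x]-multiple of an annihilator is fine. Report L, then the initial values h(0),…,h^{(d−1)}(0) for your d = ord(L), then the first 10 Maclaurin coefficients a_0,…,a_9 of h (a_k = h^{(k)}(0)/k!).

f: a_k = 2, 2, 8, 14, 38, 80, 194, 434, 1016, 2318, …
g: a_k = -1, -1, 1/2, -1/2, 5/8, -7/8, 21/16, -33/16, 429/128, -715/128, …
Product ⇒ symmetric product L₀, ord ≤ 1.
Differentiate: ansatz ord ≤ ord L₀ ⇒ L.
L = (9 + 66·x + 165·x^2 + 210·x^3 + 135·x^4) + (-2 - 9·x - 6·x^2 + 38·x^3 + 87·x^4 + 54·x^5)·Dx  (order 1).
h: a_k = -4, -18, -66, -191, -1155/2, -6147/4, -16989/4, -87579/8, -921555/32, -4663115/64, …
ICs: h(0) = -4.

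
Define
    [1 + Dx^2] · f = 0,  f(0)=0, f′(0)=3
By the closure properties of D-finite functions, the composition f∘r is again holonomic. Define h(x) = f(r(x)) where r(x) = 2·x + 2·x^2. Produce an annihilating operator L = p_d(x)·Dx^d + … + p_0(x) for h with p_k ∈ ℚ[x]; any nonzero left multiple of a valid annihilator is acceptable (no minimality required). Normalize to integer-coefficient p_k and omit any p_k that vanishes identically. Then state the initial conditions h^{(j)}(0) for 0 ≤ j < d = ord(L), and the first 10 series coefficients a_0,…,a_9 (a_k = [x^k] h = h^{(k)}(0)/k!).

L = (4 + 24·x + 48·x^2 + 32·x^3) - 2·Dx + (1 + 2·x)·Dx^2  (order 2).
h: a_k = 0, 6, 6, -4, -12, -56/5, 0, 832/105, 112/15, 2272/945, …
ICs: h(0) = 0, h′(0) = 6.

f: a_k = 0, 3, 0, -1/2, 0, 1/40, 0, -1/1680, 0, 1/120960, …
Substitute x→r, Dx→(1/r')Dx; clear ⇒ L₀.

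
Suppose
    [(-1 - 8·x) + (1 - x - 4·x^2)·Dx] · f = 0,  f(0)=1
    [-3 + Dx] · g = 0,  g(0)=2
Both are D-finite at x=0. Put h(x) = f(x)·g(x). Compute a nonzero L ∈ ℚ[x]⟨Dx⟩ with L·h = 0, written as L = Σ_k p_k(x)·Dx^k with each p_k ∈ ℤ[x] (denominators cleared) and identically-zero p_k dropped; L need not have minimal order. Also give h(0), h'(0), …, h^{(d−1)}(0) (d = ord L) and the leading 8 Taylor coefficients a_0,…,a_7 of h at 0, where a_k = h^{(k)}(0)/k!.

f: a_k = 1, 1, 5, 9, 29, 65, 181, 441, …
g: a_k = 2, 6, 9, 9, 27/4, 81/20, 81/40, 243/280, …
h₀=f·g: eliminate ⇒ L₀, order ≤ 1·1.
L = (4 + 5·x - 12·x^2) + (-1 + x + 4·x^2)·Dx  (order 1).
h: a_k = 2, 8, 25, 66, 691/4, 2204/5, 45353/40, 81141/28, …
ICs: h(0) = 2.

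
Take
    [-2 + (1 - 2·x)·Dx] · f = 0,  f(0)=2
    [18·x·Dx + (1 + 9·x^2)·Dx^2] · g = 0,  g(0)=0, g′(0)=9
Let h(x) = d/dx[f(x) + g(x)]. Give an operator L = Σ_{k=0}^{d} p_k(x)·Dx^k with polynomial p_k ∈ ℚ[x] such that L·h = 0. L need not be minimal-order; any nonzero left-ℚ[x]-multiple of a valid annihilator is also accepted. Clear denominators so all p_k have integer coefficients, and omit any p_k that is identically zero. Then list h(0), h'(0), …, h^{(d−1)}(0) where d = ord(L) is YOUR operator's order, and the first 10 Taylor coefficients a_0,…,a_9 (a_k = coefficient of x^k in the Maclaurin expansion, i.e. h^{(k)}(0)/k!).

f: a_k = 2, 4, 8, 16, 32, 64, 128, 256, 512, 1024, …
g: a_k = 0, 9, 0, -27, 0, 729/5, 0, -6561/7, 0, 6561, …
h₀=f+g: left-lcm gives L₀, ord ≤ 3.
h=h₀': d/dx-closure on L₀ ⇒ L.
L = (-36 + 288·x + 972·x^2) + (21 - 36·x + 9·x^2 + 972·x^3)·Dx + (-2 - 5·x - 45·x^3 + 162·x^4)·Dx^2  (order 2).
h: a_k = 13, 16, -33, 128, 1049, 768, -4769, 4096, 68265, 20480, …
ICs: h(0) = 13, h′(0) = 16.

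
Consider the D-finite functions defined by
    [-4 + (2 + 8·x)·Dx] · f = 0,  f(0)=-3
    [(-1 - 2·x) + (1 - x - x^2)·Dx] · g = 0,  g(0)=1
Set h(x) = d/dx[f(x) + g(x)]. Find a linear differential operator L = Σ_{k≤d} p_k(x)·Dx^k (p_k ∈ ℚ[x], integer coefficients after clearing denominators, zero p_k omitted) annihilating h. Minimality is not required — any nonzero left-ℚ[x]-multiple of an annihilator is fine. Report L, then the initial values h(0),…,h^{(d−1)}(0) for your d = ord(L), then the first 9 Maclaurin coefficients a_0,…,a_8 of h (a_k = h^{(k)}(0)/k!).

f: a_k = -3, -6, 6, -12, 30, -84, 252, -792, 2574, …
g: a_k = 1, 1, 2, 3, 5, 8, 13, 21, 34, …
f+g: L₀ = lclm(L_f,L_g), ord ≤ 1+1.
Derive L from L₀ (diff closure).
L = (-42 - 132·x - 204·x^2 - 96·x^3 - 60·x^4) + (-3 - 96·x - 384·x^2 - 540·x^3 - 354·x^4 - 180·x^5)·Dx + (3 + 21·x + 33·x^2 - 26·x^3 - 78·x^4 - 98·x^5 - 40·x^6)·Dx^2  (order 2).
h: a_k = -5, 16, -27, 140, -380, 1590, -5397, 20864, -76725, …
ICs: h(0) = -5, h′(0) = 16.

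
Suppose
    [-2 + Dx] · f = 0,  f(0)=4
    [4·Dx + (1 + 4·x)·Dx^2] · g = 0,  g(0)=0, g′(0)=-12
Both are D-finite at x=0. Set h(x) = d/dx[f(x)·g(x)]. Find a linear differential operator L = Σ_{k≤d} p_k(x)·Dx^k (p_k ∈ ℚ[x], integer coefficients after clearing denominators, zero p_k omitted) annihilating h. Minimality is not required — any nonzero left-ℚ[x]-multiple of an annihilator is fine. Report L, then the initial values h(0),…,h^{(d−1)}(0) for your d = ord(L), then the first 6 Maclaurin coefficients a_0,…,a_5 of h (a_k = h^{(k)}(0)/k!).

L = (20 - 32·x + 64·x^2) + (-8 + 16·x - 64·x^2)·Dx + (-1 + 16·x^2)·Dx^2  (order 2).
h: a_k = -48, 0, -480, 1536, -6688, 27136, …
ICs: h(0) = -48, h′(0) = 0.

f: a_k = 4, 8, 8, 16/3, 8/3, 16/15, …
g: a_k = 0, -12, 24, -64, 192, -3072/5, …
f·g: L₀ = L_f ⊗_s L_g, ord ≤ 1·2.
Differentiate: ansatz ord ≤ ord L₀ ⇒ L.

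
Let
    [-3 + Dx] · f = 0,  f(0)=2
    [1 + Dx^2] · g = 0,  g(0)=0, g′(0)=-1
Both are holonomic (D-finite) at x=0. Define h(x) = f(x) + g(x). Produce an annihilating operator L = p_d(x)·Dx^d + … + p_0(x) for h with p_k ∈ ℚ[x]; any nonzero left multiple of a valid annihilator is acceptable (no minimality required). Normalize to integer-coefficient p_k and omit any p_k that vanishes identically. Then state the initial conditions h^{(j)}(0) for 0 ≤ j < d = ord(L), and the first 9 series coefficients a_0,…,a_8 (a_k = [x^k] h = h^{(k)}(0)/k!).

L = -3 + Dx - 3·Dx^2 + Dx^3  (order 3).
h: a_k = 2, 5, 9, 55/6, 27/4, 97/24, 81/40, 125/144, 729/2240, …
ICs: h(0) = 2, h′(0) = 5, h′′(0) = 18.

f: a_k = 2, 6, 9, 9, 27/4, 81/20, 81/40, 243/280, 729/2240, …
g: a_k = 0, -1, 0, 1/6, 0, -1/120, 0, 1/5040, 0, …
f+g: L₀ = lclm(L_f,L_g), ord ≤ 1+2.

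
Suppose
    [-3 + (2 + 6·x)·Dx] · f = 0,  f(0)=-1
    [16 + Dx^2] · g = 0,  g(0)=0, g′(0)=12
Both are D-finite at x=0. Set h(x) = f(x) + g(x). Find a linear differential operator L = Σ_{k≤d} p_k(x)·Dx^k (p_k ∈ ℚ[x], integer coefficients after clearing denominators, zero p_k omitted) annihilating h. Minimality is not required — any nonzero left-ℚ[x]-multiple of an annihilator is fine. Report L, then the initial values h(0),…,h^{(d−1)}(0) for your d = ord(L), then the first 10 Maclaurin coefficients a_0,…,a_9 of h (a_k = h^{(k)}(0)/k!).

f: a_k = -1, -3/2, 9/8, -27/16, 405/128, -1701/256, 15309/1024, -72171/2048, 2814669/32768, -14073345/65536, …
g: a_k = 0, 12, 0, -32, 0, 128/5, 0, -1024/105, 0, 2048/945, …
f+g: L₀ = lclm(L_f,L_g), ord ≤ 1+2.
L = (-4368 - 18432·x - 27648·x^2) + (1760 + 17568·x + 55296·x^2 + 55296·x^3)·Dx + (-273 - 1152·x - 1728·x^2)·Dx^2 + (110 + 1098·x + 3456·x^2 + 3456·x^3)·Dx^3  (order 3).
h: a_k = -1, 21/2, 9/8, -539/16, 405/128, 24263/1280, 15309/1024, -9675107/215040, 2814669/32768, -13165093297/61931520, …
ICs: h(0) = -1, h′(0) = 21/2, h′′(0) = 9/4.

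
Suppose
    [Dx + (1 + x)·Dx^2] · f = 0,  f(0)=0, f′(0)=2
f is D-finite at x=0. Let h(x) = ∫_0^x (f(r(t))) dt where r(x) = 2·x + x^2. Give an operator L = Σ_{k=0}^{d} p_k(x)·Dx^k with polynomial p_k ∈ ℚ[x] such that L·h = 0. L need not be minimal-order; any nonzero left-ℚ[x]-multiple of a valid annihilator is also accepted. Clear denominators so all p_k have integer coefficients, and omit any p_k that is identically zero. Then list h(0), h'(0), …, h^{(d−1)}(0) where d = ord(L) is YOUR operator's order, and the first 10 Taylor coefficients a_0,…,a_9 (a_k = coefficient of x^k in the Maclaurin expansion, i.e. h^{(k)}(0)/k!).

L = Dx^2 + (1 + x)·Dx^3  (order 3).
h: a_k = 0, 0, 2, -2/3, 1/3, -1/5, 2/15, -2/21, 1/14, -1/18, …
ICs: h(0) = 0, h′(0) = 0, h′′(0) = 4.

f: a_k = 0, 2, -1, 2/3, -1/2, 2/5, -1/3, 2/7, -1/4, 2/9, …
f∘r: x↦r, Dx↦Dx/r' in L_f ⇒ L₀.
∫: right-multiply L₀ by Dx.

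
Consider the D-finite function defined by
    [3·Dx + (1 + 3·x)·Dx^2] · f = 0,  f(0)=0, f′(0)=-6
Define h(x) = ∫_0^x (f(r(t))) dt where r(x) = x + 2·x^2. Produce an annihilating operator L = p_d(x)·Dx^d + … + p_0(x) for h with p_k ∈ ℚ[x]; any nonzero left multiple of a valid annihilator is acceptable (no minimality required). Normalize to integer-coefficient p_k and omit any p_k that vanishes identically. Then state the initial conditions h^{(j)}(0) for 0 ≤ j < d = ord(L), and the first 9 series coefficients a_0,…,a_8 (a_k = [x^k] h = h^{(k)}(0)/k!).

f: a_k = 0, -6, 9, -18, 81/2, -486/5, 243, -4374/7, 6561/4, …
Substitute x→r, Dx→(1/r')Dx; clear ⇒ L₀.
h=∫₀ˣh₀: take L = L₀·Dx.
L = (-1 + 12·x + 24·x^2)·Dx^2 + (1 + 7·x + 18·x^2 + 24·x^3)·Dx^3  (order 3).
h: a_k = 0, 0, -3, -1, 9/2, -63/10, 9/5, 99/7, -1053/28, …
ICs: h(0) = 0, h′(0) = 0, h′′(0) = -6.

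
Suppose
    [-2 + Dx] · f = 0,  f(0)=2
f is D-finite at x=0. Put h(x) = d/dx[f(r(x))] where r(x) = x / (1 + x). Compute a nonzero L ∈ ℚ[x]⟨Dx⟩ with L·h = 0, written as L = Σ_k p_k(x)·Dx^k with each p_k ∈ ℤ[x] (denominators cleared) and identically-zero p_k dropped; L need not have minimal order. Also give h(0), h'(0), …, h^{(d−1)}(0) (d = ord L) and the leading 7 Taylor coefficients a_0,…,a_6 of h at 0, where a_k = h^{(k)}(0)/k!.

L = -2·x + (-1 - 2·x - x^2)·Dx  (order 1).
h: a_k = 4, 0, -4, 16/3, -4, 16/15, 20/9, …
ICs: h(0) = 4.

f: a_k = 2, 4, 4, 8/3, 4/3, 8/15, 8/45, …
Substitute x→r, Dx→(1/r')Dx; clear ⇒ L₀.
h₀' ⇒ L via d/dx closure of L₀.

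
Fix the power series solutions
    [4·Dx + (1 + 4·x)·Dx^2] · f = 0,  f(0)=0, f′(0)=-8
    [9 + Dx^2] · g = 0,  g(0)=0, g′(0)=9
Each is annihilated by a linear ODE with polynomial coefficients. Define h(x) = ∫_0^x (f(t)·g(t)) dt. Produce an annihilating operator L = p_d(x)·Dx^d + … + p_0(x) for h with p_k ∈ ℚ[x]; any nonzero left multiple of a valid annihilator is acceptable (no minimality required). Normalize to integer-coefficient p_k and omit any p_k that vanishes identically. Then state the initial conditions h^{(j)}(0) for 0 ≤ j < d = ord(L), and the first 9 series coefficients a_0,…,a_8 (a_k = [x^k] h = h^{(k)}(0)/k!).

f: a_k = 0, -8, 16, -128/3, 128, -2048/5, 4096/3, -32768/7, 16384, …
g: a_k = 0, 9, 0, -27/2, 0, 243/40, 0, -729/560, 0, …
Sym-product of L_f,L_g gives L₀ (≤ ord 4).
h=∫₀ˣh₀: take L = L₀·Dx.
L = (-2043 - 1296·x + 44064·x^2 + 186624·x^3 + 186624·x^4)·Dx + (72 + 5472·x + 31104·x^2 + 41472·x^3)·Dx^2 + (-182 + 864·x + 12096·x^2 + 41472·x^3 + 41472·x^4)·Dx^3 + (8 + 608·x + 3456·x^2 + 4608·x^3)·Dx^4 + (5 + 112·x + 800·x^2 + 2304·x^3 + 2304·x^4)·Dx^5  (order 5).
h: a_k = 0, 0, 0, -24, 36, -276/5, 156, -3159/7, 26643/20, …
ICs: h(0) = 0, h′(0) = 0, h′′(0) = 0, h′′′(0) = -144, h′′′′(0) = 864.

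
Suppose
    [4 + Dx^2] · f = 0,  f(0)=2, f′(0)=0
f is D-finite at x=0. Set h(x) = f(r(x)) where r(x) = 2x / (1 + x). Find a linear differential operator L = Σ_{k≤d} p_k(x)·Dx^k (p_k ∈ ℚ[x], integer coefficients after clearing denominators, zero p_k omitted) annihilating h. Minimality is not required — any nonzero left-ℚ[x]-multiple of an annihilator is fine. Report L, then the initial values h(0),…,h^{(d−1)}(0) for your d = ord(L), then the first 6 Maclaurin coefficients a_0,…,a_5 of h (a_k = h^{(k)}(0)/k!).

L = 16 + (2 + 6·x + 6·x^2 + 2·x^3)·Dx + (1 + 4·x + 6·x^2 + 4·x^3 + x^4)·Dx^2  (order 2).
h: a_k = 2, 0, -16, 32, -80/3, -64/3, …
ICs: h(0) = 2, h′(0) = 0.

f: a_k = 2, 0, -4, 0, 4/3, 0, …
L₀ from L_f via x↦r, Dx↦r'^{-1}Dx.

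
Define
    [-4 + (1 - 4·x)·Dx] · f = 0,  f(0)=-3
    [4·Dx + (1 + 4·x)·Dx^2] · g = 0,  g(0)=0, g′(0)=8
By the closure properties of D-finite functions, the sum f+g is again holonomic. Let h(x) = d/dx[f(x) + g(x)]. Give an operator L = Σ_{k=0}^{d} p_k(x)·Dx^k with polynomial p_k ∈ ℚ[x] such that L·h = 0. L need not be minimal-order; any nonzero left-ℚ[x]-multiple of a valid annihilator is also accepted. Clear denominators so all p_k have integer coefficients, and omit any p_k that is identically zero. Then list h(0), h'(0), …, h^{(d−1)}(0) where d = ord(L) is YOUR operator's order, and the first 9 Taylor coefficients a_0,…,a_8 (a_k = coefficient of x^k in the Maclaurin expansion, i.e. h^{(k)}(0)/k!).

f: a_k = -3, -12, -48, -192, -768, -3072, -12288, -49152, -196608, …
g: a_k = 0, 8, -16, 128/3, -128, 2048/5, -4096/3, 32768/7, -16384, …
f+g: L₀ = lclm(L_f,L_g), ord ≤ 1+2.
Differentiate: ansatz ord ≤ ord L₀ ⇒ L.
L = (160 + 128·x) + (16 + 256·x + 256·x^2)·Dx + (-3 - 4·x + 48·x^2 + 64·x^3)·Dx^2  (order 2).
h: a_k = -4, -128, -448, -3584, -13312, -81920, -311296, -1703936, -6553600, …
ICs: h(0) = -4, h′(0) = -128.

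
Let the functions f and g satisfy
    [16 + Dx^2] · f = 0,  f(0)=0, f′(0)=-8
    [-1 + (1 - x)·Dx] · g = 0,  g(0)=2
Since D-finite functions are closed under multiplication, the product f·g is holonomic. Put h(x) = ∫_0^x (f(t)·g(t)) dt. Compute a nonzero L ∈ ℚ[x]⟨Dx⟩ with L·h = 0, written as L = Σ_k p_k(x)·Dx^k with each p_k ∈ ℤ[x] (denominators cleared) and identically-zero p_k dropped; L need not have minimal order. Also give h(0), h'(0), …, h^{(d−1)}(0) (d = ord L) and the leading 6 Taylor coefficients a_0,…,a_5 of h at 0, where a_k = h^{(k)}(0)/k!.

f: a_k = 0, -8, 0, 64/3, 0, -256/15, …
g: a_k = 2, 2, 2, 2, 2, 2, …
h₀=f·g: eliminate ⇒ L₀, order ≤ 2·1.
Integrate: L := L₀·Dx.
L = (-16 + 16·x)·Dx + 2·Dx^2 + (-1 + x)·Dx^3  (order 3).
h: a_k = 0, 0, -8, -16/3, 20/3, 16/3, …
ICs: h(0) = 0, h′(0) = 0, h′′(0) = -16.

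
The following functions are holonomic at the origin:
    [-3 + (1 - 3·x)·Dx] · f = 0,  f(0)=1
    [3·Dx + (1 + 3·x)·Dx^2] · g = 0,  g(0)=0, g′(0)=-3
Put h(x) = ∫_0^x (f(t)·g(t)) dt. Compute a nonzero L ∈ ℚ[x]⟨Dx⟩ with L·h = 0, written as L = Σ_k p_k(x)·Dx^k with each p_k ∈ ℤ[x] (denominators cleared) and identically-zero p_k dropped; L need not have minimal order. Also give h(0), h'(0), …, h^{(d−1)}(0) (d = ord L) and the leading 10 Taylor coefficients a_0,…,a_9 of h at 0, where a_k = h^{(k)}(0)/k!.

L = 9·Dx + (3 + 27·x)·Dx^2 + (-1 + 9·x^2)·Dx^3  (order 3).
h: a_k = 0, 0, -3/2, -3/2, -45/8, -189/20, -1269/40, -8991/140, -232551/1120, -129519/280, …
ICs: h(0) = 0, h′(0) = 0, h′′(0) = -3.

f: a_k = 1, 3, 9, 27, 81, 243, 729, 2187, 6561, 19683, …
g: a_k = 0, -3, 9/2, -9, 81/4, -243/5, 243/2, -2187/7, 6561/8, -2187, …
L₀ := L_f ⊗_s L_g (sym. prod.), ord ≤ 2.
Integrate: L := L₀·Dx.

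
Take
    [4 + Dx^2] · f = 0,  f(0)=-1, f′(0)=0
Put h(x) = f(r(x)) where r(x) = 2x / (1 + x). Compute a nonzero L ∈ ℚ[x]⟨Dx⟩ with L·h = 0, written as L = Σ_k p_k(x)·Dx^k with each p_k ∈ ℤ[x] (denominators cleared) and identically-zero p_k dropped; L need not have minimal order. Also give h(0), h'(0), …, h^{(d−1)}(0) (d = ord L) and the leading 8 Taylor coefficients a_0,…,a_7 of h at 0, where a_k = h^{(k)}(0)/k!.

L = 16 + (2 + 6·x + 6·x^2 + 2·x^3)·Dx + (1 + 4·x + 6·x^2 + 4·x^3 + x^4)·Dx^2  (order 2).
h: a_k = -1, 0, 8, -16, 40/3, 32/3, -2744/45, 656/5, …
ICs: h(0) = -1, h′(0) = 0.

f: a_k = -1, 0, 2, 0, -2/3, 0, 4/45, 0, …
Change of var in L_f (x↦r) gives L₀.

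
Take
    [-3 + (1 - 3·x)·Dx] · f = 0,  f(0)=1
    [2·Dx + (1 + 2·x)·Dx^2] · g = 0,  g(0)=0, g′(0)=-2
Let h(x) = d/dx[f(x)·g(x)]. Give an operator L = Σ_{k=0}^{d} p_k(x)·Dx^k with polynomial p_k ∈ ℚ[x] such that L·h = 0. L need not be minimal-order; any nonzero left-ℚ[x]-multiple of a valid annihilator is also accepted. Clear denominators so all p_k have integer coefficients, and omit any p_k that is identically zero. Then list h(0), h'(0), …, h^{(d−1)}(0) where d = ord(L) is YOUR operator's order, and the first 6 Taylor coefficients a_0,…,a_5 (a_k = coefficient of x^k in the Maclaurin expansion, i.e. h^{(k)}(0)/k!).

f: a_k = 1, 3, 9, 27, 81, 243, …
g: a_k = 0, -2, 2, -8/3, 4, -32/5, …
Product ⇒ symmetric product L₀, ord ≤ 2.
h₀' ⇒ L via d/dx closure of L₀.
L = 24 + (5 + 30·x)·Dx + (-1 + x + 6·x^2)·Dx^2  (order 2).
h: a_k = -2, -8, -44, -160, -632, -11056/5, …
ICs: h(0) = -2, h′(0) = -8.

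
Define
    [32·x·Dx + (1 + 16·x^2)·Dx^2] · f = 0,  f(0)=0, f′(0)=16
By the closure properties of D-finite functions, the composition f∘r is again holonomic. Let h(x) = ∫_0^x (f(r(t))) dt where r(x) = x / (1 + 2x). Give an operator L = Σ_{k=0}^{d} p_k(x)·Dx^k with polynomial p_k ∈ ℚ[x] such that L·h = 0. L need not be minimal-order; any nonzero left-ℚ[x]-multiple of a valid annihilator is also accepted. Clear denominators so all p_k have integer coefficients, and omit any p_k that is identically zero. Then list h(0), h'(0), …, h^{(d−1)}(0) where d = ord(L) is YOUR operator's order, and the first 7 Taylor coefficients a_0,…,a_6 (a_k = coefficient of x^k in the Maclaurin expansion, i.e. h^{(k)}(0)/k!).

f: a_k = 0, 16, 0, -256/3, 0, 4096/5, 0, …
Substitute x→r, Dx→(1/r')Dx; clear ⇒ L₀.
Integrate: L := L₀·Dx.
L = (4 + 40·x)·Dx^2 + (1 + 4·x + 20·x^2)·Dx^3  (order 3).
h: a_k = 0, 0, 8, -32/3, -16/3, 384/5, -2432/15, …
ICs: h(0) = 0, h′(0) = 0, h′′(0) = 16.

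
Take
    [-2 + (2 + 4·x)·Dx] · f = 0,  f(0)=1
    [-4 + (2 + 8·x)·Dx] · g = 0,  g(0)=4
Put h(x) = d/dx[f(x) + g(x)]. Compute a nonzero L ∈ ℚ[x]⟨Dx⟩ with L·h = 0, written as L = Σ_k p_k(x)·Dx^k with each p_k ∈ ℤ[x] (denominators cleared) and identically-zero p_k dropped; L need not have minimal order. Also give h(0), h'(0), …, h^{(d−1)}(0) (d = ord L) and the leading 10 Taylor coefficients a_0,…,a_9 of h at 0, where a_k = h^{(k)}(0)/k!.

f: a_k = 1, 1, -1/2, 1/2, -5/8, 7/8, -21/16, 33/16, -429/128, 715/128, …
g: a_k = 4, 8, -8, 16, -40, 112, -336, 1056, -3432, 11440, …
Sum ⇒ L₀ = lclm(L_f,L_g) in ℚ(x)⟨Dx⟩.
Differentiate: ansatz ord ≤ ord L₀ ⇒ L.
L = -6 + (-9 - 24·x)·Dx + (-1 - 6·x - 8·x^2)·Dx^2  (order 2).
h: a_k = 9, -17, 99/2, -325/2, 4515/8, -16191/8, 118503/16, -439725/16, 13185315/128, -49799035/128, …
ICs: h(0) = 9, h′(0) = -17.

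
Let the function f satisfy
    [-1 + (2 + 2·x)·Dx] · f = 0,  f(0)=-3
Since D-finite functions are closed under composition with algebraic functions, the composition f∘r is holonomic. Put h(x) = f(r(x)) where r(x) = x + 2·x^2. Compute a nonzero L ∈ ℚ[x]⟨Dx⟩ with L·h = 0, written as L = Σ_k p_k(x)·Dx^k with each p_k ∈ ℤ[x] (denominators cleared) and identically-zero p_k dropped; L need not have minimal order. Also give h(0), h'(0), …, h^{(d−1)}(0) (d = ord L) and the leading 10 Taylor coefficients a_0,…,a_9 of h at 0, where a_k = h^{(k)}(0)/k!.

L = (-1 - 4·x) + (2 + 2·x + 4·x^2)·Dx  (order 1).
h: a_k = -3, -3/2, -21/8, 21/16, 63/128, -357/256, 567/1024, 2373/2048, -53529/32768, -12033/65536, …
ICs: h(0) = -3.

f: a_k = -3, -3/2, 3/8, -3/16, 15/128, -21/256, 63/1024, -99/2048, 1287/32768, -2145/65536, …
L₀ from L_f via x↦r, Dx↦r'^{-1}Dx.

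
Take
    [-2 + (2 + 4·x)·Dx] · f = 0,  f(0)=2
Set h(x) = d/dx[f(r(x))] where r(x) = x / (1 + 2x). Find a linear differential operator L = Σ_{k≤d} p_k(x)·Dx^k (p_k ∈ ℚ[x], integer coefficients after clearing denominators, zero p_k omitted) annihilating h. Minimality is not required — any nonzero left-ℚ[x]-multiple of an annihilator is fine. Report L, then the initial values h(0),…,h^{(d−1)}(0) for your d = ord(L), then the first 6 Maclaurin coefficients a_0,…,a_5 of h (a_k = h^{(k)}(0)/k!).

L = (-5 - 16·x) + (-1 - 6·x - 8·x^2)·Dx  (order 1).
h: a_k = 2, -10, 39, -141, 1995/4, -7059/4, …
ICs: h(0) = 2.

f: a_k = 2, 2, -1, 1, -5/4, 7/4, …
h₀=f(r): pull back L_f along r ⇒ L₀.
Differentiate: ansatz ord ≤ ord L₀ ⇒ L.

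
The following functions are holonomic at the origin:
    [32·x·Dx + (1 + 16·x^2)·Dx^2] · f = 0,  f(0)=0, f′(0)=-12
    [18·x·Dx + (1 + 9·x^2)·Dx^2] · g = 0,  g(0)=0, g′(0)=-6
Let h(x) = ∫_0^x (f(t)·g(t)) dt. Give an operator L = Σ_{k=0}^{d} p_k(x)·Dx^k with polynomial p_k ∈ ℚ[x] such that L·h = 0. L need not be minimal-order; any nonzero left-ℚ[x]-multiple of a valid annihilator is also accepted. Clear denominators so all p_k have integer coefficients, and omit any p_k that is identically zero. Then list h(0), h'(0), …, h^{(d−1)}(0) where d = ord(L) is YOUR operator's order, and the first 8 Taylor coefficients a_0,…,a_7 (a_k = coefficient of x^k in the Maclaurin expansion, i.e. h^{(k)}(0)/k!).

f: a_k = 0, -12, 0, 64, 0, -3072/5, 0, 49152/7, …
g: a_k = 0, -6, 0, 18, 0, -486/5, 0, 4374/7, …
Product ⇒ symmetric product L₀, ord ≤ 4.
h=∫h₀ ⇒ L = L₀·Dx.
L = (-3456·x - 144000·x^3 - 1327104·x^5 + 4147200·x^7 + 71663616·x^9)·Dx^2 + (-100 - 11532·x^2 - 259200·x^4 - 1161216·x^6 + 14515200·x^8 + 107495424·x^10)·Dx^3 + (-200·x - 7880·x^3 - 86400·x^5 + 194112·x^7 + 8294400·x^9 + 35831808·x^11)·Dx^4 + (-1 - 50·x^2 - 769·x^4 + 110736·x^8 + 1036800·x^10 + 2985984·x^12)·Dx^5  (order 5).
h: a_k = 0, 0, 0, 24, 0, -120, 0, 30024/35, …
ICs: h(0) = 0, h′(0) = 0, h′′(0) = 0, h′′′(0) = 144, h′′′′(0) = 0.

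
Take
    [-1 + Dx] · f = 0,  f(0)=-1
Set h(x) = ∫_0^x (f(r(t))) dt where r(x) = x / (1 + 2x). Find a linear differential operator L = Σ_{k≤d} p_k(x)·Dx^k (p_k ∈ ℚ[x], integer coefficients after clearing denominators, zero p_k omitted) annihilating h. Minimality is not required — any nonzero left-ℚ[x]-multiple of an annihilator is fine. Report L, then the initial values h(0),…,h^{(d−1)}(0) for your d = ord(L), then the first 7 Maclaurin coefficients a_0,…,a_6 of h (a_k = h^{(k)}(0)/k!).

f: a_k = -1, -1, -1/2, -1/6, -1/24, -1/120, -1/720, …
Substitute x→r, Dx→(1/r')Dx; clear ⇒ L₀.
h=∫₀ˣh₀: take L = L₀·Dx.
L = -Dx + (1 + 4·x + 4·x^2)·Dx^2  (order 2).
h: a_k = 0, -1, -1/2, 1/2, -13/24, 71/120, -49/80, …
ICs: h(0) = 0, h′(0) = -1.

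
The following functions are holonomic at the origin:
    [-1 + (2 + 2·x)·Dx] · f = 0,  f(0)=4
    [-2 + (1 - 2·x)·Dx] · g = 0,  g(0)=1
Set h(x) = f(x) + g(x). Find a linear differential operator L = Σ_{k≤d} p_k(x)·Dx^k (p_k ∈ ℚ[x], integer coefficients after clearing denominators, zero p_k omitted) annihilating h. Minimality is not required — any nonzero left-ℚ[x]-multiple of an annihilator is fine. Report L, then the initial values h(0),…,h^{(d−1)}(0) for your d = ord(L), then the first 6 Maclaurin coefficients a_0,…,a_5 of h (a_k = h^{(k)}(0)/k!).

L = (6 + 4·x) + (-11 - 20·x - 12·x^2)·Dx + (2 + 2·x - 8·x^2 - 8·x^3)·Dx^2  (order 2).
h: a_k = 5, 4, 7/2, 33/4, 507/32, 2055/64, …
ICs: h(0) = 5, h′(0) = 4.

f: a_k = 4, 2, -1/2, 1/4, -5/32, 7/64, …
g: a_k = 1, 2, 4, 8, 16, 32, …
L₀ := lclm(L_f,L_g); ord L₀ ≤ 1+1.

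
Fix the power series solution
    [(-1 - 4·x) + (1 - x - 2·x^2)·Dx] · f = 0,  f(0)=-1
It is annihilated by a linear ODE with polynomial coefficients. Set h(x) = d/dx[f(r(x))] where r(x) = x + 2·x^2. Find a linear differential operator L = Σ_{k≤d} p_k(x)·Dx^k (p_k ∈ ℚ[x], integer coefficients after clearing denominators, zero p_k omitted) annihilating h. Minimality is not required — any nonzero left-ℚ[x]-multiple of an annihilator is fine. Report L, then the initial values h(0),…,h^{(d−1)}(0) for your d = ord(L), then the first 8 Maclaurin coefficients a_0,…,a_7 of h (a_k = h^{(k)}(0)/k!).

L = (10 + 72·x + 240·x^2 + 544·x^3 + 1344·x^4 + 1920·x^5 + 1280·x^6) + (-1 - 7·x - 12·x^2 + 32·x^3 + 200·x^4 + 384·x^5 + 448·x^6 + 256·x^7)·Dx  (order 1).
h: a_k = -1, -10, -51, -212, -845, -3342, -12551, -46376, …
ICs: h(0) = -1.

f: a_k = -1, -1, -3, -5, -11, -21, -43, -85, …
Substitute x→r, Dx→(1/r')Dx; clear ⇒ L₀.
h₀' ⇒ L via d/dx closure of L₀.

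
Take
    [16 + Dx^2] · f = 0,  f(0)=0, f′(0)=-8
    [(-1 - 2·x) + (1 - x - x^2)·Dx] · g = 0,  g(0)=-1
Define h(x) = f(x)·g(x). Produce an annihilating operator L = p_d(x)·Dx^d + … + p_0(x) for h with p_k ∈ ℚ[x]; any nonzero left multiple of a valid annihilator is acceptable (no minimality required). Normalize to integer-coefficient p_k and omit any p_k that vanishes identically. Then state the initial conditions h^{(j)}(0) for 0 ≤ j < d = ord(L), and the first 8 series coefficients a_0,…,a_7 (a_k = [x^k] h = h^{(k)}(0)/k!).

L = (-14 + 16·x + 16·x^2) + (2 + 4·x)·Dx + (-1 + x + x^2)·Dx^2  (order 2).
h: a_k = 0, 8, 8, -16/3, 8/3, 72/5, 256/15, 7864/315, …
ICs: h(0) = 0, h′(0) = 8.

f: a_k = 0, -8, 0, 64/3, 0, -256/15, 0, 2048/315, …
g: a_k = -1, -1, -2, -3, -5, -8, -13, -21, …
Product ⇒ symmetric product L₀, ord ≤ 2.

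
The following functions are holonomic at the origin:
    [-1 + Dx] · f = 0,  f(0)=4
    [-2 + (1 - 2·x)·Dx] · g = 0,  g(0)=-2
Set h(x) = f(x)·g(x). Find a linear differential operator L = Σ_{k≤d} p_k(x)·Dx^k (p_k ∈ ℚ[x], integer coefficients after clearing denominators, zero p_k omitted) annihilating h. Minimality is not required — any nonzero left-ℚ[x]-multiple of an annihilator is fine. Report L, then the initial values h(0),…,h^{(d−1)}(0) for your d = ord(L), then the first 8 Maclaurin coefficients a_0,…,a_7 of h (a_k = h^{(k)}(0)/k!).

L = (3 - 2·x) + (-1 + 2·x)·Dx  (order 1).
h: a_k = -8, -24, -52, -316/3, -211, -6331/15, -75973/90, -354541/210, …
ICs: h(0) = -8.

f: a_k = 4, 4, 2, 2/3, 1/6, 1/30, 1/180, 1/1260, …
g: a_k = -2, -4, -8, -16, -32, -64, -128, -256, …
Sym-product of L_f,L_g gives L₀ (≤ ord 1).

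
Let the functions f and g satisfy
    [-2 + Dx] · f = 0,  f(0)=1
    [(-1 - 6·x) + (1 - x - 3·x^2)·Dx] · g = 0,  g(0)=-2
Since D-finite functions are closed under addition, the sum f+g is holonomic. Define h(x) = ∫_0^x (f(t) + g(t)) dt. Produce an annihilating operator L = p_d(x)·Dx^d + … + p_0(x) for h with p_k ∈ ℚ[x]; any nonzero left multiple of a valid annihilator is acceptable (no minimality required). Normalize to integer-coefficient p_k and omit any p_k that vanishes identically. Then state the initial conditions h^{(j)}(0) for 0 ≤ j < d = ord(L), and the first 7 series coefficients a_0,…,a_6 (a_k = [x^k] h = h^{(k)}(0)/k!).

f: a_k = 1, 2, 2, 4/3, 2/3, 4/15, 4/45, …
g: a_k = -2, -2, -8, -14, -38, -80, -194, …
h₀=f+g: left-lcm gives L₀, ord ≤ 2.
∫: right-multiply L₀ by Dx.
L = (12 + 16·x + 144·x^2 + 72·x^3)·Dx + (-4 - 26·x - 74·x^2 + 24·x^3 + 36·x^4)·Dx^2 + (-1 + 9·x + x^2 - 30·x^3 - 18·x^4)·Dx^3  (order 3).
h: a_k = 0, -1, 0, -2, -19/6, -112/15, -598/45, …
ICs: h(0) = 0, h′(0) = -1, h′′(0) = 0.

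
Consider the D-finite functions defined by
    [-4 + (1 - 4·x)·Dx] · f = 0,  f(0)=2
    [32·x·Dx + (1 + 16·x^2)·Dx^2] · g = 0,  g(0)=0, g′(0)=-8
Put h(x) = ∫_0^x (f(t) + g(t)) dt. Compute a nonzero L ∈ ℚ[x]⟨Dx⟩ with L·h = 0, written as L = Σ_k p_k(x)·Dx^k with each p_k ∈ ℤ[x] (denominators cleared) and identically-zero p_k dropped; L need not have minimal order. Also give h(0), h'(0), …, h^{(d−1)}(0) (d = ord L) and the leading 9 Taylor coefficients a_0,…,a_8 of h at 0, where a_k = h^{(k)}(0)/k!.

f: a_k = 2, 8, 32, 128, 512, 2048, 8192, 32768, 131072, …
g: a_k = 0, -8, 0, 128/3, 0, -2048/5, 0, 32768/7, 0, …
Weyl lclm of L_f,L_g ⇒ L₀ (ord ≤ 3).
h=∫h₀ ⇒ L = L₀·Dx.
L = (-32 + 512·x + 1536·x^2)·Dx^2 + (16 - 32·x + 256·x^2 + 1536·x^3)·Dx^3 + (-1 + 256·x^4)·Dx^4  (order 4).
h: a_k = 0, 2, 0, 32/3, 128/3, 512/5, 4096/15, 8192/7, 32768/7, …
ICs: h(0) = 0, h′(0) = 2, h′′(0) = 0, h′′′(0) = 64.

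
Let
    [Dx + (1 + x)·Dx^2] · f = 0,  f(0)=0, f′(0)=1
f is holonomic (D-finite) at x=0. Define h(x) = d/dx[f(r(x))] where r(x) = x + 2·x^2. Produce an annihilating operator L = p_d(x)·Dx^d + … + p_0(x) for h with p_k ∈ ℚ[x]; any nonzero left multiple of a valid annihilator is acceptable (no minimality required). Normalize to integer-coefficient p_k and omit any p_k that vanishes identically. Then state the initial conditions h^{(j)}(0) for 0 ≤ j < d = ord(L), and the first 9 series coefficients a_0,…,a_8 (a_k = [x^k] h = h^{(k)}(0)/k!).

f: a_k = 0, 1, -1/2, 1/3, -1/4, 1/5, -1/6, 1/7, -1/8, …
Change of var in L_f (x↦r) gives L₀.
Differentiate: ansatz ord ≤ ord L₀ ⇒ L.
L = (-3 + 4·x + 8·x^2) + (1 + 5·x + 6·x^2 + 8·x^3)·Dx  (order 1).
h: a_k = 1, 3, -5, -1, 11, -9, -13, 31, -5, …
ICs: h(0) = 1.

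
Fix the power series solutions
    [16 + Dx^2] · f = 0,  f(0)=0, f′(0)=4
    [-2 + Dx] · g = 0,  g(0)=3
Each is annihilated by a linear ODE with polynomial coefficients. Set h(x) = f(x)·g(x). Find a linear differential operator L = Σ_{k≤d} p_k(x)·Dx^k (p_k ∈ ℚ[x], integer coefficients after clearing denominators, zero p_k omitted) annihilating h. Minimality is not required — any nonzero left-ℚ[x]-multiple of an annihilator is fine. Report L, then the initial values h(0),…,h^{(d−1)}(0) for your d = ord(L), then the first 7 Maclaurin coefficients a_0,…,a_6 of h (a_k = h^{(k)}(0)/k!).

L = 20 - 4·Dx + Dx^2  (order 2).
h: a_k = 0, 12, 24, -8, -48, -152/5, 176/15, …
ICs: h(0) = 0, h′(0) = 12.

f: a_k = 0, 4, 0, -32/3, 0, 128/15, 0, …
g: a_k = 3, 6, 6, 4, 2, 4/5, 4/15, …
Sym-product of L_f,L_g gives L₀ (≤ ord 2).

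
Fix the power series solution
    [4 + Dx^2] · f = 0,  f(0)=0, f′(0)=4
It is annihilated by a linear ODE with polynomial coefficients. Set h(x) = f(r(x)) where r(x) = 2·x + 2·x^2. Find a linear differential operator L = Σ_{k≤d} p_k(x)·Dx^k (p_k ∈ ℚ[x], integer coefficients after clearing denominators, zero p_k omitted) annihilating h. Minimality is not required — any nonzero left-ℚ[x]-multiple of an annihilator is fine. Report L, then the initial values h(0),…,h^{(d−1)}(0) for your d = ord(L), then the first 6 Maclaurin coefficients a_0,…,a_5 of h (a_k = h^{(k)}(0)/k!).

f: a_k = 0, 4, 0, -8/3, 0, 8/15, …
f∘r: x↦r, Dx↦Dx/r' in L_f ⇒ L₀.
L = (16 + 96·x + 192·x^2 + 128·x^3) - 2·Dx + (1 + 2·x)·Dx^2  (order 2).
h: a_k = 0, 8, 8, -64/3, -64, -704/15, …
ICs: h(0) = 0, h′(0) = 8.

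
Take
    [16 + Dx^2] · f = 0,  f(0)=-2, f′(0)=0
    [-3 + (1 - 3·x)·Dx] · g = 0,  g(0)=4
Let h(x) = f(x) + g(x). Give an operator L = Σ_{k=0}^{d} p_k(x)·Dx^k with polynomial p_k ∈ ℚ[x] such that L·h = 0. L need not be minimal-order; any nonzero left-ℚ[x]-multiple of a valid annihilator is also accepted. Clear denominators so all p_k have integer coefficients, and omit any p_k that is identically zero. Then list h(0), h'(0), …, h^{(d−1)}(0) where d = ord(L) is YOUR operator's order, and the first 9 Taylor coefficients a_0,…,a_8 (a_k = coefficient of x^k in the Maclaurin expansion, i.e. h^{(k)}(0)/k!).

f: a_k = -2, 0, 16, 0, -64/3, 0, 512/45, 0, -1024/315, …
g: a_k = 4, 12, 36, 108, 324, 972, 2916, 8748, 26244, …
f+g: L₀ = lclm(L_f,L_g), ord ≤ 2+1.
L = (-1680 + 2304·x - 3456·x^2) + (272 - 1584·x + 3456·x^2 - 3456·x^3)·Dx + (-105 + 144·x - 216·x^2)·Dx^2 + (17 - 99·x + 216·x^2 - 216·x^3)·Dx^3  (order 3).
h: a_k = 2, 12, 52, 108, 908/3, 972, 131732/45, 8748, 8265836/315, …
ICs: h(0) = 2, h′(0) = 12, h′′(0) = 104.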